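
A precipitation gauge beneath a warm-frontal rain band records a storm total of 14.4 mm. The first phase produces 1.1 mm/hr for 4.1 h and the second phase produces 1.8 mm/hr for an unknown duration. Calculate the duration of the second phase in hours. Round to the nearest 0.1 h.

duration ≈ 5.5 h

Known phases: 1.1 × 4.1 = 4.51 mm.
Remaining depth = 14.4 − 4.51 = 9.89 mm.
Duration = 9.89 / 1.8 = 5.5 h.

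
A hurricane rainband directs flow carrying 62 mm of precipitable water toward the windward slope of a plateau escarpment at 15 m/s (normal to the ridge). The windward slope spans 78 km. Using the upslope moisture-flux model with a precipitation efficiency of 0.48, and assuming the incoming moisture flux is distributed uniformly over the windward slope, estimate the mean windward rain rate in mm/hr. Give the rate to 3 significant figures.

R ≈ 20.6 mm/hr

Incoming column moisture flux per unit ridge length: F = V × PW = 15 × 62 = 930 mm·m/s.
Spread over the 78 km slope with efficiency ε = 0.48: R = ε·F/W = 0.48 × 930 / 78000 m = 5.723e-03 mm/s.
R = 5.723e-03 × 3600 = 20.6 mm/hr.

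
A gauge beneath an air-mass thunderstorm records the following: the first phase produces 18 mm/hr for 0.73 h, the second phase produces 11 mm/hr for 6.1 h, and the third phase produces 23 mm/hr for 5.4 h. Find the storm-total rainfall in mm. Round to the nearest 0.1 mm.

total ≈ 204.4 mm

Total = Σ Rᵢ Δtᵢ = 18 × 0.73 + 11 × 6.1 + 23 × 5.4
      = 13.14 + 67.1 + 124.2 = 204.4 mm.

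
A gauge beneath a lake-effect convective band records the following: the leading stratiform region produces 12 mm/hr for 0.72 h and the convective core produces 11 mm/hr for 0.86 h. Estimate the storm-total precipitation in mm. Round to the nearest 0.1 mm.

Total = Σ Rᵢ Δtᵢ = 12 × 0.72 + 11 × 0.86
      = 8.64 + 9.46 = 18.1 mm.

total ≈ 18.1 mm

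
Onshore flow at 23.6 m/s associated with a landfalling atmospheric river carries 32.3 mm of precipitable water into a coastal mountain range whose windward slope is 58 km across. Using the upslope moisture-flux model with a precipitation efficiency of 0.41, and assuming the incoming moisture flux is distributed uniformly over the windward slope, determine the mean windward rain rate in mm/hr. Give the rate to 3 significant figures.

Incoming column moisture flux per unit ridge length: F = V × PW = 23.6 × 32.3 = 762.28 mm·m/s.
Spread over the 58 km slope with efficiency ε = 0.41: R = ε·F/W = 0.41 × 762.28 / 58000 m = 5.389e-03 mm/s.
R = 5.389e-03 × 3600 = 19.4 mm/hr.

R ≈ 19.4 mm/hr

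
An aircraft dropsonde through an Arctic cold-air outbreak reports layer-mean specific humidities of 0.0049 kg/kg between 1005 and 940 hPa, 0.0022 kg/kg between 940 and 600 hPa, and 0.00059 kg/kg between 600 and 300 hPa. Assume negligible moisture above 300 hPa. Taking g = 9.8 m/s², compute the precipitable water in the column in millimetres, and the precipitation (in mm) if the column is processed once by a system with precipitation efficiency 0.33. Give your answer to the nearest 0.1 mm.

Precipitable water is the column-integrated vapour mass per unit area: PW = (1/g) Σ q̄ Δp, with q in kg/kg and Δp in Pa (1 kg/m² of water = 1 mm).
Layer 1005–940 hPa: Δp = 65 hPa = 6500 Pa, q̄ = 0.0049 kg/kg → 0.0049 × 6500 / 9.8 = 3.25 mm
Layer 940–600 hPa: Δp = 340 hPa = 34000 Pa, q̄ = 0.0022 kg/kg → 0.0022 × 34000 / 9.8 = 7.63 mm
Layer 600–300 hPa: Δp = 300 hPa = 30000 Pa, q̄ = 0.00059 kg/kg → 0.00059 × 30000 / 9.8 = 1.81 mm
PW = 3.25 + 7.63 + 1.81 = 12.69 ≈ 12.7 mm.
Precipitation = ε × PW = 0.33 × 12.7 = 4.2 mm.

PW ≈ 12.7 mm; precipitation ≈ 4.2 mm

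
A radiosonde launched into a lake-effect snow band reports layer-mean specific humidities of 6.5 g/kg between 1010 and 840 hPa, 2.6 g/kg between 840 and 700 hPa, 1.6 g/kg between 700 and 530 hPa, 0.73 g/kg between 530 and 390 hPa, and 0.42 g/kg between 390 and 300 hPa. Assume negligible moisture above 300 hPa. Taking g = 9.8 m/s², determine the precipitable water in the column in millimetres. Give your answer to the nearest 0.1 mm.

PW ≈ 19.2 mm

Precipitable water is the column-integrated vapour mass per unit area: PW = (1/g) Σ q̄ Δp, with q in kg/kg and Δp in Pa (1 kg/m² of water = 1 mm).
Layer 1010–840 hPa: Δp = 170 hPa = 17000 Pa, q̄ = 0.0065 kg/kg → 0.0065 × 17000 / 9.8 = 11.28 mm
Layer 840–700 hPa: Δp = 140 hPa = 14000 Pa, q̄ = 0.0026 kg/kg → 0.0026 × 14000 / 9.8 = 3.71 mm
Layer 700–530 hPa: Δp = 170 hPa = 17000 Pa, q̄ = 0.0016 kg/kg → 0.0016 × 17000 / 9.8 = 2.78 mm
Layer 530–390 hPa: Δp = 140 hPa = 14000 Pa, q̄ = 0.00073 kg/kg → 0.00073 × 14000 / 9.8 = 1.04 mm
Layer 390–300 hPa: Δp = 90 hPa = 9000 Pa, q̄ = 0.00042 kg/kg → 0.00042 × 9000 / 9.8 = 0.39 mm
PW = 11.28 + 3.71 + 2.78 + 1.04 + 0.39 = 19.20 ≈ 19.2 mm.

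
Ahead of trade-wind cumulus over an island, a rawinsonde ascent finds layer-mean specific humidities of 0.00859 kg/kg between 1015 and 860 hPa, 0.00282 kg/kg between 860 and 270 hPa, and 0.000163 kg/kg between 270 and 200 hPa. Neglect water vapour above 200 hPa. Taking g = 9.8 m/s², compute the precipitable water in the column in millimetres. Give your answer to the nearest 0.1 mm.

Precipitable water is the column-integrated vapour mass per unit area: PW = (1/g) Σ q̄ Δp, with q in kg/kg and Δp in Pa (1 kg/m² of water = 1 mm).
Layer 1015–860 hPa: Δp = 155 hPa = 15500 Pa, q̄ = 0.00859 kg/kg → 0.00859 × 15500 / 9.8 = 13.59 mm
Layer 860–270 hPa: Δp = 590 hPa = 59000 Pa, q̄ = 0.00282 kg/kg → 0.00282 × 59000 / 9.8 = 16.98 mm
Layer 270–200 hPa: Δp = 70 hPa = 7000 Pa, q̄ = 0.000163 kg/kg → 0.000163 × 7000 / 9.8 = 0.12 mm
PW = 13.59 + 16.98 + 0.12 = 30.69 ≈ 30.7 mm.

PW ≈ 30.7 mm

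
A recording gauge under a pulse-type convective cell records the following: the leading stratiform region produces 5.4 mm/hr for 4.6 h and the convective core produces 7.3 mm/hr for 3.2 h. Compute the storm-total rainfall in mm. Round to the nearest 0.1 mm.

Total = Σ Rᵢ Δtᵢ = 5.4 × 4.6 + 7.3 × 3.2
      = 24.84 + 23.36 = 48.2 mm.

total ≈ 48.2 mm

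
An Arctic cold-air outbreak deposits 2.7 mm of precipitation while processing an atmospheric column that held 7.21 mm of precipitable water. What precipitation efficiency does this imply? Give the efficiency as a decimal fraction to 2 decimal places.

ε = precipitation / PW = 2.7 / 7.21 = 0.37.

ε ≈ 0.37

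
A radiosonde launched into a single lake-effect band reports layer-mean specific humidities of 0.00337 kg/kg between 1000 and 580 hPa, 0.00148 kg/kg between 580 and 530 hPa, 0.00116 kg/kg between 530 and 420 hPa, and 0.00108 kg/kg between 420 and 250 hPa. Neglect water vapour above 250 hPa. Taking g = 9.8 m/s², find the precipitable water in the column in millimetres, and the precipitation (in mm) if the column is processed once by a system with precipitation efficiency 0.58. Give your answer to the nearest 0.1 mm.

PW ≈ 18.4 mm; precipitation ≈ 10.7 mm

Precipitable water is the column-integrated vapour mass per unit area: PW = (1/g) Σ q̄ Δp, with q in kg/kg and Δp in Pa (1 kg/m² of water = 1 mm).
Layer 1000–580 hPa: Δp = 420 hPa = 42000 Pa, q̄ = 0.00337 kg/kg → 0.00337 × 42000 / 9.8 = 14.44 mm
Layer 580–530 hPa: Δp = 50 hPa = 5000 Pa, q̄ = 0.00148 kg/kg → 0.00148 × 5000 / 9.8 = 0.76 mm
Layer 530–420 hPa: Δp = 110 hPa = 11000 Pa, q̄ = 0.00116 kg/kg → 0.00116 × 11000 / 9.8 = 1.30 mm
Layer 420–250 hPa: Δp = 170 hPa = 17000 Pa, q̄ = 0.00108 kg/kg → 0.00108 × 17000 / 9.8 = 1.87 mm
PW = 14.44 + 0.76 + 1.30 + 1.87 = 18.37 ≈ 18.4 mm.
Precipitation = ε × PW = 0.58 × 18.4 = 10.7 mm.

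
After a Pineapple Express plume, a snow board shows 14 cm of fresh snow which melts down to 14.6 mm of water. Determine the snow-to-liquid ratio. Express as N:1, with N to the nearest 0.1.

ratio ≈ 9.6

Ratio = snow depth / SWE = 140 mm / 14.6 mm = 9.6, i.e. 9.6:1.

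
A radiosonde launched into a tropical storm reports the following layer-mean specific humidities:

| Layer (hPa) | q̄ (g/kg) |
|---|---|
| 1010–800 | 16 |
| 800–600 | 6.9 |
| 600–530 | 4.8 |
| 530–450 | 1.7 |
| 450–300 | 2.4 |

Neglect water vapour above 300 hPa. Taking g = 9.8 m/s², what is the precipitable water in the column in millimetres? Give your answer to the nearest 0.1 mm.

Precipitable water is the column-integrated vapour mass per unit area: PW = (1/g) Σ q̄ Δp, with q in kg/kg and Δp in Pa (1 kg/m² of water = 1 mm).
Layer 1010–800 hPa: Δp = 210 hPa = 21000 Pa, q̄ = 0.016 kg/kg → 0.016 × 21000 / 9.8 = 34.29 mm
Layer 800–600 hPa: Δp = 200 hPa = 20000 Pa, q̄ = 0.0069 kg/kg → 0.0069 × 20000 / 9.8 = 14.08 mm
Layer 600–530 hPa: Δp = 70 hPa = 7000 Pa, q̄ = 0.0048 kg/kg → 0.0048 × 7000 / 9.8 = 3.43 mm
Layer 530–450 hPa: Δp = 80 hPa = 8000 Pa, q̄ = 0.0017 kg/kg → 0.0017 × 8000 / 9.8 = 1.39 mm
Layer 450–300 hPa: Δp = 150 hPa = 15000 Pa, q̄ = 0.0024 kg/kg → 0.0024 × 15000 / 9.8 = 3.67 mm
PW = 34.29 + 14.08 + 3.43 + 1.39 + 3.67 = 56.86 ≈ 56.9 mm.

PW ≈ 56.9 mm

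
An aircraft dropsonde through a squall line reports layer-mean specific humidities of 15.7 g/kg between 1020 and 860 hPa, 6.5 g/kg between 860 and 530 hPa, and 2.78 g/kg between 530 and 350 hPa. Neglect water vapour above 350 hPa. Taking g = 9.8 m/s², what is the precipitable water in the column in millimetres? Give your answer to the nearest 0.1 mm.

Precipitable water is the column-integrated vapour mass per unit area: PW = (1/g) Σ q̄ Δp, with q in kg/kg and Δp in Pa (1 kg/m² of water = 1 mm).
Layer 1020–860 hPa: Δp = 160 hPa = 16000 Pa, q̄ = 0.0157 kg/kg → 0.0157 × 16000 / 9.8 = 25.63 mm
Layer 860–530 hPa: Δp = 330 hPa = 33000 Pa, q̄ = 0.0065 kg/kg → 0.0065 × 33000 / 9.8 = 21.89 mm
Layer 530–350 hPa: Δp = 180 hPa = 18000 Pa, q̄ = 0.00278 kg/kg → 0.00278 × 18000 / 9.8 = 5.11 mm
PW = 25.63 + 21.89 + 5.11 = 52.63 ≈ 52.6 mm.

PW ≈ 52.6 mm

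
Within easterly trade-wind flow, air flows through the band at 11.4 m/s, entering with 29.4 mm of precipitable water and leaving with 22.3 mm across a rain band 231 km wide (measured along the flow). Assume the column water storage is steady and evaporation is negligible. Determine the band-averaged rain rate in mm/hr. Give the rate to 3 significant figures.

Column moisture flux per unit crosswind length is F = V × PW.
Inflow: F_in = 11.4 × 29.4 = 335.16 mm·m/s
Outflow: F_out = 11.4 × 22.3 = 254.22 mm·m/s
Steady-state rate R = (F_in − F_out)/L = (335.16 − 254.22) / 231000 m = 3.504e-04 mm/s.
R = 3.504e-04 × 3600 = 1.26 mm/hr.

R ≈ 1.26 mm/hr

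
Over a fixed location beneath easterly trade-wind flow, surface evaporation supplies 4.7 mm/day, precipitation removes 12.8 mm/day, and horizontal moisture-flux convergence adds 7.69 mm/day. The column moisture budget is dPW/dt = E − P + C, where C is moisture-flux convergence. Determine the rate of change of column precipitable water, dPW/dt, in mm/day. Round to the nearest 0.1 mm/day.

dPW/dt = E − P + C = 4.7 − 12.8 + (7.69) = -0.4 mm/day.

dPW/dt ≈ -0.4 mm/day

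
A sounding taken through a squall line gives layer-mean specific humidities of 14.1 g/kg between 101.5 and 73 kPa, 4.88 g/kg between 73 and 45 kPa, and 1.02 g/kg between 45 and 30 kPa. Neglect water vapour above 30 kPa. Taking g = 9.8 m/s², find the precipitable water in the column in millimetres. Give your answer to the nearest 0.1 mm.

Precipitable water is the column-integrated vapour mass per unit area: PW = (1/g) Σ q̄ Δp, with q in kg/kg and Δp in Pa (1 kg/m² of water = 1 mm).
Layer 101.5–73 kPa: Δp = 285 hPa = 28500 Pa, q̄ = 0.0141 kg/kg → 0.0141 × 28500 / 9.8 = 41.01 mm
Layer 73–45 kPa: Δp = 280 hPa = 28000 Pa, q̄ = 0.00488 kg/kg → 0.00488 × 28000 / 9.8 = 13.94 mm
Layer 45–30 kPa: Δp = 150 hPa = 15000 Pa, q̄ = 0.00102 kg/kg → 0.00102 × 15000 / 9.8 = 1.56 mm
PW = 41.01 + 13.94 + 1.56 = 56.51 ≈ 56.5 mm.

PW ≈ 56.5 mm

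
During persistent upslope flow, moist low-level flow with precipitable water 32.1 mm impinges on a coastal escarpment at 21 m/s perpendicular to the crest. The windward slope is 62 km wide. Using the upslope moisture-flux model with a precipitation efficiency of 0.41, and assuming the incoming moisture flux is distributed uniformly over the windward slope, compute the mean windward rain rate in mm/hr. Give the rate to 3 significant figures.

Incoming column moisture flux per unit ridge length: F = V × PW = 21 × 32.1 = 674.1 mm·m/s.
Spread over the 62 km slope with efficiency ε = 0.41: R = ε·F/W = 0.41 × 674.1 / 62000 m = 4.458e-03 mm/s.
R = 4.458e-03 × 3600 = 16.0 mm/hr.

R ≈ 16.0 mm/hr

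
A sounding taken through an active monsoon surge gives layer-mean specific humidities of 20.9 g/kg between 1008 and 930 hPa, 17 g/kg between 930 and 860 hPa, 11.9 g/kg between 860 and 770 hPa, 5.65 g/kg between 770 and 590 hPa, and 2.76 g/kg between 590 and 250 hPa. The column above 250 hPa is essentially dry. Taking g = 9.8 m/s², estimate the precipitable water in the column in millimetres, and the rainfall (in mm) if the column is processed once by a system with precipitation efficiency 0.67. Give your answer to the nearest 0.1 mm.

Precipitable water is the column-integrated vapour mass per unit area: PW = (1/g) Σ q̄ Δp, with q in kg/kg and Δp in Pa (1 kg/m² of water = 1 mm).
Layer 1008–930 hPa: Δp = 78 hPa = 7800 Pa, q̄ = 0.0209 kg/kg → 0.0209 × 7800 / 9.8 = 16.63 mm
Layer 930–860 hPa: Δp = 70 hPa = 7000 Pa, q̄ = 0.017 kg/kg → 0.017 × 7000 / 9.8 = 12.14 mm
Layer 860–770 hPa: Δp = 90 hPa = 9000 Pa, q̄ = 0.0119 kg/kg → 0.0119 × 9000 / 9.8 = 10.93 mm
Layer 770–590 hPa: Δp = 180 hPa = 18000 Pa, q̄ = 0.00565 kg/kg → 0.00565 × 18000 / 9.8 = 10.38 mm
Layer 590–250 hPa: Δp = 340 hPa = 34000 Pa, q̄ = 0.00276 kg/kg → 0.00276 × 34000 / 9.8 = 9.58 mm
PW = 16.63 + 12.14 + 10.93 + 10.38 + 9.58 = 59.66 ≈ 59.7 mm.
Rainfall = ε × PW = 0.67 × 59.7 = 40.0 mm.

PW ≈ 59.7 mm; rainfall ≈ 40.0 mm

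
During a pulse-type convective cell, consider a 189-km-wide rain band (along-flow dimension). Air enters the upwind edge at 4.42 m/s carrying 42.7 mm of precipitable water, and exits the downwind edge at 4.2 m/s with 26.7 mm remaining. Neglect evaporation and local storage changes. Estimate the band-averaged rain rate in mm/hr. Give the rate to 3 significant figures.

R ≈ 1.46 mm/hr

Column moisture flux per unit crosswind length is F = V × PW.
Inflow: F_in = 4.42 × 42.7 = 188.734 mm·m/s
Outflow: F_out = 4.2 × 26.7 = 112.14 mm·m/s
Steady-state rate R = (F_in − F_out)/L = (188.734 − 112.14) / 189000 m = 4.053e-04 mm/s.
R = 4.053e-04 × 3600 = 1.46 mm/hr.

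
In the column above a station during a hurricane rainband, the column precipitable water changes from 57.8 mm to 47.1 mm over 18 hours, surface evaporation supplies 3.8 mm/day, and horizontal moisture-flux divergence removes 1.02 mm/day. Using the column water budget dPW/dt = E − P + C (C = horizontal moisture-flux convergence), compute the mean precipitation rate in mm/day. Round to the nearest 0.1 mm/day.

P ≈ 17.0 mm/day

dPW/dt = (47.1 − 57.8) mm / (18/24 day) = -14.267 mm/day.
P = E + C − dPW/dt = 3.8 + (-1.02) − (-14.267) = 17.0 mm/day.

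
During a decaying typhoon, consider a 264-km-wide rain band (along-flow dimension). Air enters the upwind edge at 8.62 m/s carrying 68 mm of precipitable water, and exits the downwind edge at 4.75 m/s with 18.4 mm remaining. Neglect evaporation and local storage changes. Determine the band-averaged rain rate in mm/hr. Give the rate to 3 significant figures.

R ≈ 6.80 mm/hr

Column moisture flux per unit crosswind length is F = V × PW.
Inflow: F_in = 8.62 × 68 = 586.16 mm·m/s
Outflow: F_out = 4.75 × 18.4 = 87.4 mm·m/s
Steady-state rate R = (F_in − F_out)/L = (586.16 − 87.4) / 264000 m = 1.889e-03 mm/s.
R = 1.889e-03 × 3600 = 6.80 mm/hr.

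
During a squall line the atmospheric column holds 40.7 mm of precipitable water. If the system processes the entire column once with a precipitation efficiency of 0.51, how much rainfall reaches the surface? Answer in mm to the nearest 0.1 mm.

Rainfall = ε × PW = 0.51 × 40.7 = 20.8 mm.

rainfall ≈ 20.8 mm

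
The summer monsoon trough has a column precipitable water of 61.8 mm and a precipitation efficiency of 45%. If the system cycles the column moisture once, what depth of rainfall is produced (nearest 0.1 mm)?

Rainfall = ε × PW = 0.45 × 61.8 = 27.8 mm.

rainfall ≈ 27.8 mm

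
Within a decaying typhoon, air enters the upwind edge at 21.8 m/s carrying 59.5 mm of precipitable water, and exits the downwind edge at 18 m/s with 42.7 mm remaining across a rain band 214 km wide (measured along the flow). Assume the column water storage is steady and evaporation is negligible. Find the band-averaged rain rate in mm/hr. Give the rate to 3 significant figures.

Column moisture flux per unit crosswind length is F = V × PW.
Inflow: F_in = 21.8 × 59.5 = 1297.1 mm·m/s
Outflow: F_out = 18 × 42.7 = 768.6 mm·m/s
Steady-state rate R = (F_in − F_out)/L = (1297.1 − 768.6) / 214000 m = 2.470e-03 mm/s.
R = 2.470e-03 × 3600 = 8.89 mm/hr.

R ≈ 8.89 mm/hr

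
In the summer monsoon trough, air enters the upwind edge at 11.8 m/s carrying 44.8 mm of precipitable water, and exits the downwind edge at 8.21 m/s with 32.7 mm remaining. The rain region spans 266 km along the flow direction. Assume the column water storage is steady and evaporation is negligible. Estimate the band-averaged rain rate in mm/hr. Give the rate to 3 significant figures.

R ≈ 3.52 mm/hr

Column moisture flux per unit crosswind length is F = V × PW.
Inflow: F_in = 11.8 × 44.8 = 528.64 mm·m/s
Outflow: F_out = 8.21 × 32.7 = 268.467 mm·m/s
Steady-state rate R = (F_in − F_out)/L = (528.64 − 268.467) / 266000 m = 9.781e-04 mm/s.
R = 9.781e-04 × 3600 = 3.52 mm/hr.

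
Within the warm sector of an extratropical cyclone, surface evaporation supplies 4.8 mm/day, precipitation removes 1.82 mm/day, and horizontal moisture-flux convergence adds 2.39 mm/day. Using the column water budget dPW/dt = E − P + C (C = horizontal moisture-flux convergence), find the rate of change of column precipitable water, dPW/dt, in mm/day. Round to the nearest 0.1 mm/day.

dPW/dt = E − P + C = 4.8 − 1.82 + (2.39) = 5.4 mm/day.

dPW/dt ≈ 5.4 mm/day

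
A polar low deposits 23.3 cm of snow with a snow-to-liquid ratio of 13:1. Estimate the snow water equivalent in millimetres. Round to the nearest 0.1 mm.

SWE ≈ 17.9 mm

SWE = snow depth / ratio = 23.3 cm / 13 = 1.792 cm = 17.9 mm.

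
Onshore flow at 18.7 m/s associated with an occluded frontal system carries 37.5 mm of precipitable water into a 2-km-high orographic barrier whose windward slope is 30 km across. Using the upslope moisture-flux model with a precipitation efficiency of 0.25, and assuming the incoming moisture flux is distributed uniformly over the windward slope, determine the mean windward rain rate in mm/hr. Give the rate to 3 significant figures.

R ≈ 21.0 mm/hr

Incoming column moisture flux per unit ridge length: F = V × PW = 18.7 × 37.5 = 701.25 mm·m/s.
Spread over the 30 km slope with efficiency ε = 0.25: R = ε·F/W = 0.25 × 701.25 / 30000 m = 5.844e-03 mm/s.
R = 5.844e-03 × 3600 = 21.0 mm/hr.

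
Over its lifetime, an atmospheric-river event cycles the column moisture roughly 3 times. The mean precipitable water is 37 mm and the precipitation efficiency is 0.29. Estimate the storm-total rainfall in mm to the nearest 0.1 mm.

Each cycle deposits ε × PW = 0.29 × 37 = 10.73 mm.
Over 3 cycles: 3 × 10.73 = 32.2 mm.

rainfall ≈ 32.2 mm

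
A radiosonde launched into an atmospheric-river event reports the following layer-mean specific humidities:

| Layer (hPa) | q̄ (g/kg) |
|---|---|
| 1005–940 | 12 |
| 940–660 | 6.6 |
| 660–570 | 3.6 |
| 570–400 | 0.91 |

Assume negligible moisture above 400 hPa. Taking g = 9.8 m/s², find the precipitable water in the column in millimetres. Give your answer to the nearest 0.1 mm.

PW ≈ 31.7 mm

Precipitable water is the column-integrated vapour mass per unit area: PW = (1/g) Σ q̄ Δp, with q in kg/kg and Δp in Pa (1 kg/m² of water = 1 mm).
Layer 1005–940 hPa: Δp = 65 hPa = 6500 Pa, q̄ = 0.012 kg/kg → 0.012 × 6500 / 9.8 = 7.96 mm
Layer 940–660 hPa: Δp = 280 hPa = 28000 Pa, q̄ = 0.0066 kg/kg → 0.0066 × 28000 / 9.8 = 18.86 mm
Layer 660–570 hPa: Δp = 90 hPa = 9000 Pa, q̄ = 0.0036 kg/kg → 0.0036 × 9000 / 9.8 = 3.31 mm
Layer 570–400 hPa: Δp = 170 hPa = 17000 Pa, q̄ = 0.00091 kg/kg → 0.00091 × 17000 / 9.8 = 1.58 mm
PW = 7.96 + 18.86 + 3.31 + 1.58 = 31.71 ≈ 31.7 mm.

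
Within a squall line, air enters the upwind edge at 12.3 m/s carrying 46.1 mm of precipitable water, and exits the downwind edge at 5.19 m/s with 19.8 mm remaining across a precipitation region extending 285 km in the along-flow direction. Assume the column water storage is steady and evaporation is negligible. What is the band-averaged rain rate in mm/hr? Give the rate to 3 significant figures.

R ≈ 5.86 mm/hr

Column moisture flux per unit crosswind length is F = V × PW.
Inflow: F_in = 12.3 × 46.1 = 567.03 mm·m/s
Outflow: F_out = 5.19 × 19.8 = 102.762 mm·m/s
Steady-state rate R = (F_in − F_out)/L = (567.03 − 102.762) / 285000 m = 1.629e-03 mm/s.
R = 1.629e-03 × 3600 = 5.86 mm/hr.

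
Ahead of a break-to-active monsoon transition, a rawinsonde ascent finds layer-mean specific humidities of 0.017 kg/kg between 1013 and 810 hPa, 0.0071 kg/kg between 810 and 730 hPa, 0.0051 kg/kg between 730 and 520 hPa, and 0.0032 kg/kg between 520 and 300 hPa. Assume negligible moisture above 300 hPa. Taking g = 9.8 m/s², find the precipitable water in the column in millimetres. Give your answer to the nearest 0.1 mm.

PW ≈ 59.1 mm

Precipitable water is the column-integrated vapour mass per unit area: PW = (1/g) Σ q̄ Δp, with q in kg/kg and Δp in Pa (1 kg/m² of water = 1 mm).
Layer 1013–810 hPa: Δp = 203 hPa = 20300 Pa, q̄ = 0.017 kg/kg → 0.017 × 20300 / 9.8 = 35.21 mm
Layer 810–730 hPa: Δp = 80 hPa = 8000 Pa, q̄ = 0.0071 kg/kg → 0.0071 × 8000 / 9.8 = 5.80 mm
Layer 730–520 hPa: Δp = 210 hPa = 21000 Pa, q̄ = 0.0051 kg/kg → 0.0051 × 21000 / 9.8 = 10.93 mm
Layer 520–300 hPa: Δp = 220 hPa = 22000 Pa, q̄ = 0.0032 kg/kg → 0.0032 × 22000 / 9.8 = 7.18 mm
PW = 35.21 + 5.80 + 10.93 + 7.18 = 59.12 ≈ 59.1 mm.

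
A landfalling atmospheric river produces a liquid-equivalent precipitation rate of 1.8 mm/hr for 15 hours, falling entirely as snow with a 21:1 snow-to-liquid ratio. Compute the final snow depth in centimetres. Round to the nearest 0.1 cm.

snow depth ≈ 56.7 cm

Liquid-equivalent depth = 1.8 × 15 = 27 mm.
Snow depth = 27 mm × 21 = 567 mm = 56.7 cm.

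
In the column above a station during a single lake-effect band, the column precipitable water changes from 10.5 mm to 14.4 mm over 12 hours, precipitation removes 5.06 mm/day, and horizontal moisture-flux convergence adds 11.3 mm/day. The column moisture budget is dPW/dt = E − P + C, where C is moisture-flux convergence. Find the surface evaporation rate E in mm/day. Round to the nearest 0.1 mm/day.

E ≈ 1.6 mm/day

dPW/dt = (14.4 − 10.5) mm / (12/24 day) = +7.800 mm/day.
E = dPW/dt + P − C = (+7.800) + 5.06 − (11.3) = 1.6 mm/day.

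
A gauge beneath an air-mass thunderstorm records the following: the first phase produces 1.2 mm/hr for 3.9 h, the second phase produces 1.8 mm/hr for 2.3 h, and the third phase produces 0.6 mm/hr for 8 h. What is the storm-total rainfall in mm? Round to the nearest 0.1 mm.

total ≈ 13.6 mm

Total = Σ Rᵢ Δtᵢ = 1.2 × 3.9 + 1.8 × 2.3 + 0.6 × 8
      = 4.68 + 4.14 + 4.8 = 13.6 mm.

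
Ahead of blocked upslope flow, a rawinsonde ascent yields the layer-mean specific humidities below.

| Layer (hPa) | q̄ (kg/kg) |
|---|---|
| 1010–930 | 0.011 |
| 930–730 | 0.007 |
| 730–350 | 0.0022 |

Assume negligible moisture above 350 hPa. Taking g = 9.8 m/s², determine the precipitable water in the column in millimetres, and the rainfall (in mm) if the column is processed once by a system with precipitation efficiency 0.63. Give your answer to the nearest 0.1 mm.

PW ≈ 31.8 mm; rainfall ≈ 20.0 mm

Precipitable water is the column-integrated vapour mass per unit area: PW = (1/g) Σ q̄ Δp, with q in kg/kg and Δp in Pa (1 kg/m² of water = 1 mm).
Layer 1010–930 hPa: Δp = 80 hPa = 8000 Pa, q̄ = 0.011 kg/kg → 0.011 × 8000 / 9.8 = 8.98 mm
Layer 930–730 hPa: Δp = 200 hPa = 20000 Pa, q̄ = 0.007 kg/kg → 0.007 × 20000 / 9.8 = 14.29 mm
Layer 730–350 hPa: Δp = 380 hPa = 38000 Pa, q̄ = 0.0022 kg/kg → 0.0022 × 38000 / 9.8 = 8.53 mm
PW = 8.98 + 14.29 + 8.53 = 31.80 ≈ 31.8 mm.
Rainfall = ε × PW = 0.63 × 31.8 = 20.0 mm.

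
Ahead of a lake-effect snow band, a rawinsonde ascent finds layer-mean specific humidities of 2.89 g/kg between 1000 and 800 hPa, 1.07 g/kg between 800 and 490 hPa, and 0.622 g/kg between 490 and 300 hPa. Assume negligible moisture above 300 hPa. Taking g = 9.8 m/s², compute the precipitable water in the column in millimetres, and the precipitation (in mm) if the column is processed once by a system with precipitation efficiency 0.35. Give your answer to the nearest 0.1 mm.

Precipitable water is the column-integrated vapour mass per unit area: PW = (1/g) Σ q̄ Δp, with q in kg/kg and Δp in Pa (1 kg/m² of water = 1 mm).
Layer 1000–800 hPa: Δp = 200 hPa = 20000 Pa, q̄ = 0.00289 kg/kg → 0.00289 × 20000 / 9.8 = 5.90 mm
Layer 800–490 hPa: Δp = 310 hPa = 31000 Pa, q̄ = 0.00107 kg/kg → 0.00107 × 31000 / 9.8 = 3.38 mm
Layer 490–300 hPa: Δp = 190 hPa = 19000 Pa, q̄ = 0.000622 kg/kg → 0.000622 × 19000 / 9.8 = 1.21 mm
PW = 5.90 + 3.38 + 1.21 = 10.49 ≈ 10.5 mm.
Precipitation = ε × PW = 0.35 × 10.5 = 3.7 mm.

PW ≈ 10.5 mm; precipitation ≈ 3.7 mm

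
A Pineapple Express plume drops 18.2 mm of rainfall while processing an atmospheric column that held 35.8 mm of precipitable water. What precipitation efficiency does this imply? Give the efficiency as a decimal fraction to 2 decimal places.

ε = rainfall / PW = 18.2 / 35.8 = 0.51.

ε ≈ 0.51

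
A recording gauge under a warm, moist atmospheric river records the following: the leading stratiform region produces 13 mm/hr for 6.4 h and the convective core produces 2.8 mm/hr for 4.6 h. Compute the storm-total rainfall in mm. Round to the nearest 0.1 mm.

Total = Σ Rᵢ Δtᵢ = 13 × 6.4 + 2.8 × 4.6
      = 83.2 + 12.88 = 96.1 mm.

total ≈ 96.1 mm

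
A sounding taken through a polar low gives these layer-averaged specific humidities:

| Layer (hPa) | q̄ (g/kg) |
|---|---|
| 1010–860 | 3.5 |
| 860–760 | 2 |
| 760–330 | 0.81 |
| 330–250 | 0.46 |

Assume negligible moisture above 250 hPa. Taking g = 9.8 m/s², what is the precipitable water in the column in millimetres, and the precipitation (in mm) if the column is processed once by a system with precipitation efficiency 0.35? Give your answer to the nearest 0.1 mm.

PW ≈ 11.3 mm; precipitation ≈ 4.0 mm

Precipitable water is the column-integrated vapour mass per unit area: PW = (1/g) Σ q̄ Δp, with q in kg/kg and Δp in Pa (1 kg/m² of water = 1 mm).
Layer 1010–860 hPa: Δp = 150 hPa = 15000 Pa, q̄ = 0.0035 kg/kg → 0.0035 × 15000 / 9.8 = 5.36 mm
Layer 860–760 hPa: Δp = 100 hPa = 10000 Pa, q̄ = 0.002 kg/kg → 0.002 × 10000 / 9.8 = 2.04 mm
Layer 760–330 hPa: Δp = 430 hPa = 43000 Pa, q̄ = 0.00081 kg/kg → 0.00081 × 43000 / 9.8 = 3.55 mm
Layer 330–250 hPa: Δp = 80 hPa = 8000 Pa, q̄ = 0.00046 kg/kg → 0.00046 × 8000 / 9.8 = 0.38 mm
PW = 5.36 + 2.04 + 3.55 + 0.38 = 11.33 ≈ 11.3 mm.
Precipitation = ε × PW = 0.35 × 11.3 = 4.0 mm.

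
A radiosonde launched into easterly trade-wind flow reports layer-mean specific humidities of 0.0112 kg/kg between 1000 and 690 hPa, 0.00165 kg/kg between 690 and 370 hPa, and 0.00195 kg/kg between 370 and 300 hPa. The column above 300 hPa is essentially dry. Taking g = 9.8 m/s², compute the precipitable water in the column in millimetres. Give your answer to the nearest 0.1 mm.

Precipitable water is the column-integrated vapour mass per unit area: PW = (1/g) Σ q̄ Δp, with q in kg/kg and Δp in Pa (1 kg/m² of water = 1 mm).
Layer 1000–690 hPa: Δp = 310 hPa = 31000 Pa, q̄ = 0.0112 kg/kg → 0.0112 × 31000 / 9.8 = 35.43 mm
Layer 690–370 hPa: Δp = 320 hPa = 32000 Pa, q̄ = 0.00165 kg/kg → 0.00165 × 32000 / 9.8 = 5.39 mm
Layer 370–300 hPa: Δp = 70 hPa = 7000 Pa, q̄ = 0.00195 kg/kg → 0.00195 × 7000 / 9.8 = 1.39 mm
PW = 35.43 + 5.39 + 1.39 = 42.21 ≈ 42.2 mm.

PW ≈ 42.2 mm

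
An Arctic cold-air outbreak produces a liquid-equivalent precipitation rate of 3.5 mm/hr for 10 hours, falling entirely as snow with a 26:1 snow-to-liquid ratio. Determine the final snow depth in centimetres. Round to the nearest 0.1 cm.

Liquid-equivalent depth = 3.5 × 10 = 35 mm.
Snow depth = 35 mm × 26 = 910 mm = 91.0 cm.

snow depth ≈ 91.0 cm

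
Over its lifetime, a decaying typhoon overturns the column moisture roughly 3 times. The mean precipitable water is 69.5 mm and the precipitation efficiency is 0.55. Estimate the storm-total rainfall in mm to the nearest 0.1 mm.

Each cycle deposits ε × PW = 0.55 × 69.5 = 38.225 mm.
Over 3 cycles: 3 × 38.225 = 114.7 mm.

rainfall ≈ 114.7 mm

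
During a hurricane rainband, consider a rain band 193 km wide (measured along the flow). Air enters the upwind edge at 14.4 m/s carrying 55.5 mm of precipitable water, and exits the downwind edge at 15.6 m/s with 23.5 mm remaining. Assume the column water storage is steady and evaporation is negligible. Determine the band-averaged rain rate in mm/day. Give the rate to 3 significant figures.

R ≈ 194 mm/day

Column moisture flux per unit crosswind length is F = V × PW.
Inflow: F_in = 14.4 × 55.5 = 799.2 mm·m/s
Outflow: F_out = 15.6 × 23.5 = 366.6 mm·m/s
Steady-state rate R = (F_in − F_out)/L = (799.2 − 366.6) / 193000 m = 2.241e-03 mm/s.
R = 2.241e-03 × 3600 × 24 = 194 mm/day.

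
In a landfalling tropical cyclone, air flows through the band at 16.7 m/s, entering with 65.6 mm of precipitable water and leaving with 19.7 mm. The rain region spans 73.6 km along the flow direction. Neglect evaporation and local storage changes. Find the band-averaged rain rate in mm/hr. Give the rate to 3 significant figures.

Column moisture flux per unit crosswind length is F = V × PW.
Inflow: F_in = 16.7 × 65.6 = 1095.52 mm·m/s
Outflow: F_out = 16.7 × 19.7 = 328.99 mm·m/s
Steady-state rate R = (F_in − F_out)/L = (1095.52 − 328.99) / 73600 m = 1.041e-02 mm/s.
R = 1.041e-02 × 3600 = 37.5 mm/hr.

R ≈ 37.5 mm/hr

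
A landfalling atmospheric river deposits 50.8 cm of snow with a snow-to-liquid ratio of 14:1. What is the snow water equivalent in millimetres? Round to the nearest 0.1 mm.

SWE = snow depth / ratio = 50.8 cm / 14 = 3.629 cm = 36.3 mm.

SWE ≈ 36.3 mm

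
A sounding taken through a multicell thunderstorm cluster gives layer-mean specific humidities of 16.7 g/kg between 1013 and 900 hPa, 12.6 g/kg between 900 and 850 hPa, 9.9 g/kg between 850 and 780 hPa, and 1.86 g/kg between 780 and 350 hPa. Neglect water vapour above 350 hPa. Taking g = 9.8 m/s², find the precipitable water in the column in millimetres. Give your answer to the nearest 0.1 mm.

PW ≈ 40.9 mm

Precipitable water is the column-integrated vapour mass per unit area: PW = (1/g) Σ q̄ Δp, with q in kg/kg and Δp in Pa (1 kg/m² of water = 1 mm).
Layer 1013–900 hPa: Δp = 113 hPa = 11300 Pa, q̄ = 0.0167 kg/kg → 0.0167 × 11300 / 9.8 = 19.26 mm
Layer 900–850 hPa: Δp = 50 hPa = 5000 Pa, q̄ = 0.0126 kg/kg → 0.0126 × 5000 / 9.8 = 6.43 mm
Layer 850–780 hPa: Δp = 70 hPa = 7000 Pa, q̄ = 0.0099 kg/kg → 0.0099 × 7000 / 9.8 = 7.07 mm
Layer 780–350 hPa: Δp = 430 hPa = 43000 Pa, q̄ = 0.00186 kg/kg → 0.00186 × 43000 / 9.8 = 8.16 mm
PW = 19.26 + 6.43 + 7.07 + 8.16 = 40.92 ≈ 40.9 mm.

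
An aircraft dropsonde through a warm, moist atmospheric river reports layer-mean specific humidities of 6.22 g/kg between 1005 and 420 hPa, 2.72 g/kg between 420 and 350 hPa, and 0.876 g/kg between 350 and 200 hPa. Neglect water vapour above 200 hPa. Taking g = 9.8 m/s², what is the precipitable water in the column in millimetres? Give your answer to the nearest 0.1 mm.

Precipitable water is the column-integrated vapour mass per unit area: PW = (1/g) Σ q̄ Δp, with q in kg/kg and Δp in Pa (1 kg/m² of water = 1 mm).
Layer 1005–420 hPa: Δp = 585 hPa = 58500 Pa, q̄ = 0.00622 kg/kg → 0.00622 × 58500 / 9.8 = 37.13 mm
Layer 420–350 hPa: Δp = 70 hPa = 7000 Pa, q̄ = 0.00272 kg/kg → 0.00272 × 7000 / 9.8 = 1.94 mm
Layer 350–200 hPa: Δp = 150 hPa = 15000 Pa, q̄ = 0.000876 kg/kg → 0.000876 × 15000 / 9.8 = 1.34 mm
PW = 37.13 + 1.94 + 1.34 = 40.41 ≈ 40.4 mm.

PW ≈ 40.4 mm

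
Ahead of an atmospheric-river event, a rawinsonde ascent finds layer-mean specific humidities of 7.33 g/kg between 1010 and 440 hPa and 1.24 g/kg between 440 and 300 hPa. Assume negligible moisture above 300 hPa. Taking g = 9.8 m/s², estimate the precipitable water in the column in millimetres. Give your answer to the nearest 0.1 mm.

PW ≈ 44.4 mm

Precipitable water is the column-integrated vapour mass per unit area: PW = (1/g) Σ q̄ Δp, with q in kg/kg and Δp in Pa (1 kg/m² of water = 1 mm).
Layer 1010–440 hPa: Δp = 570 hPa = 57000 Pa, q̄ = 0.00733 kg/kg → 0.00733 × 57000 / 9.8 = 42.63 mm
Layer 440–300 hPa: Δp = 140 hPa = 14000 Pa, q̄ = 0.00124 kg/kg → 0.00124 × 14000 / 9.8 = 1.77 mm
PW = 42.63 + 1.77 = 44.40 ≈ 44.4 mm.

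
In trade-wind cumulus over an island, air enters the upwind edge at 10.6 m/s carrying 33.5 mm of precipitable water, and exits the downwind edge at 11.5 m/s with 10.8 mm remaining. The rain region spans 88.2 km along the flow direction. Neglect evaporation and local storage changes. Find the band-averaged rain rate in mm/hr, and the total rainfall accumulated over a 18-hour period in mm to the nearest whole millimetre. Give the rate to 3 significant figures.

Column moisture flux per unit crosswind length is F = V × PW.
Inflow: F_in = 10.6 × 33.5 = 355.1 mm·m/s
Outflow: F_out = 11.5 × 10.8 = 124.2 mm·m/s
Steady-state rate R = (F_in − F_out)/L = (355.1 − 124.2) / 88200 m = 2.618e-03 mm/s.
R = 2.618e-03 × 3600 = 9.42 mm/hr.
Over 18 h: total = 9.42 × 18 = 169.56 ≈ 170 mm.

R ≈ 9.42 mm/hr; total ≈ 170 mm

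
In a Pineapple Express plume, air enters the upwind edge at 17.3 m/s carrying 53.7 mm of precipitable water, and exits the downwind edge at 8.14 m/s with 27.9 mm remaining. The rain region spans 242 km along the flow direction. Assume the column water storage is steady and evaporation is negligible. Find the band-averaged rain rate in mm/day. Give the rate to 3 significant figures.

Column moisture flux per unit crosswind length is F = V × PW.
Inflow: F_in = 17.3 × 53.7 = 929.01 mm·m/s
Outflow: F_out = 8.14 × 27.9 = 227.106 mm·m/s
Steady-state rate R = (F_in − F_out)/L = (929.01 − 227.106) / 242000 m = 2.900e-03 mm/s.
R = 2.900e-03 × 3600 × 24 = 251 mm/day.

R ≈ 251 mm/day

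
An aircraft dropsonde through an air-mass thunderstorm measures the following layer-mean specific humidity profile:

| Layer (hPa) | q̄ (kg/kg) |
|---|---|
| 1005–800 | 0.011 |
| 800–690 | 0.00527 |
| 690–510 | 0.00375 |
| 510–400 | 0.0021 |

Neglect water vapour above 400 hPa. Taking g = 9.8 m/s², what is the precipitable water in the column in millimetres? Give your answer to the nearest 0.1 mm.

Precipitable water is the column-integrated vapour mass per unit area: PW = (1/g) Σ q̄ Δp, with q in kg/kg and Δp in Pa (1 kg/m² of water = 1 mm).
Layer 1005–800 hPa: Δp = 205 hPa = 20500 Pa, q̄ = 0.011 kg/kg → 0.011 × 20500 / 9.8 = 23.01 mm
Layer 800–690 hPa: Δp = 110 hPa = 11000 Pa, q̄ = 0.00527 kg/kg → 0.00527 × 11000 / 9.8 = 5.92 mm
Layer 690–510 hPa: Δp = 180 hPa = 18000 Pa, q̄ = 0.00375 kg/kg → 0.00375 × 18000 / 9.8 = 6.89 mm
Layer 510–400 hPa: Δp = 110 hPa = 11000 Pa, q̄ = 0.0021 kg/kg → 0.0021 × 11000 / 9.8 = 2.36 mm
PW = 23.01 + 5.92 + 6.89 + 2.36 = 38.18 ≈ 38.2 mm.

PW ≈ 38.2 mm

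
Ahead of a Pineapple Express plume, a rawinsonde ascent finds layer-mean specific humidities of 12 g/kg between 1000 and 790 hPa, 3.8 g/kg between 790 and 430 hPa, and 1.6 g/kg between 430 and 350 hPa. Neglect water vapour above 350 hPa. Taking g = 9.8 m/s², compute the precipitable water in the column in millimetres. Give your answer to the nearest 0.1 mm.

PW ≈ 41.0 mm

Precipitable water is the column-integrated vapour mass per unit area: PW = (1/g) Σ q̄ Δp, with q in kg/kg and Δp in Pa (1 kg/m² of water = 1 mm).
Layer 1000–790 hPa: Δp = 210 hPa = 21000 Pa, q̄ = 0.012 kg/kg → 0.012 × 21000 / 9.8 = 25.71 mm
Layer 790–430 hPa: Δp = 360 hPa = 36000 Pa, q̄ = 0.0038 kg/kg → 0.0038 × 36000 / 9.8 = 13.96 mm
Layer 430–350 hPa: Δp = 80 hPa = 8000 Pa, q̄ = 0.0016 kg/kg → 0.0016 × 8000 / 9.8 = 1.31 mm
PW = 25.71 + 13.96 + 1.31 = 40.98 ≈ 41.0 mm.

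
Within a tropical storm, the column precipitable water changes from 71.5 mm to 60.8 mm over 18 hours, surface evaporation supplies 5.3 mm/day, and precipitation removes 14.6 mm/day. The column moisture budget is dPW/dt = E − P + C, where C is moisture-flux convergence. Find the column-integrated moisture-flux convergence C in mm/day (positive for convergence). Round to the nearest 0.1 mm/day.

dPW/dt = (60.8 − 71.5) mm / (18/24 day) = -14.267 mm/day.
C = dPW/dt − E + P = (-14.267) − 5.3 + 14.6 = -5.0 mm/day.

C ≈ -5.0 mm/day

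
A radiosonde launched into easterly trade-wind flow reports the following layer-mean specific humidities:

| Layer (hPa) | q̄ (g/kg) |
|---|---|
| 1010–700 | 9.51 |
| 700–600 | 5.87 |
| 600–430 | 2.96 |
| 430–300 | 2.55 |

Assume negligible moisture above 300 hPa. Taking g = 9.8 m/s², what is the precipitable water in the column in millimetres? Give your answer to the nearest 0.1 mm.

Precipitable water is the column-integrated vapour mass per unit area: PW = (1/g) Σ q̄ Δp, with q in kg/kg and Δp in Pa (1 kg/m² of water = 1 mm).
Layer 1010–700 hPa: Δp = 310 hPa = 31000 Pa, q̄ = 0.00951 kg/kg → 0.00951 × 31000 / 9.8 = 30.08 mm
Layer 700–600 hPa: Δp = 100 hPa = 10000 Pa, q̄ = 0.00587 kg/kg → 0.00587 × 10000 / 9.8 = 5.99 mm
Layer 600–430 hPa: Δp = 170 hPa = 17000 Pa, q̄ = 0.00296 kg/kg → 0.00296 × 17000 / 9.8 = 5.13 mm
Layer 430–300 hPa: Δp = 130 hPa = 13000 Pa, q̄ = 0.00255 kg/kg → 0.00255 × 13000 / 9.8 = 3.38 mm
PW = 30.08 + 5.99 + 5.13 + 3.38 = 44.58 ≈ 44.6 mm.

PW ≈ 44.6 mm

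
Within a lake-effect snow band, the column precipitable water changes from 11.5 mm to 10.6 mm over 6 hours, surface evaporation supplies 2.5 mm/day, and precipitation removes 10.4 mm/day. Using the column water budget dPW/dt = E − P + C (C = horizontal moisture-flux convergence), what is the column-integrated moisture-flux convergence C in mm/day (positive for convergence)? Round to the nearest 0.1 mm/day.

dPW/dt = (10.6 − 11.5) mm / (6/24 day) = -3.600 mm/day.
C = dPW/dt − E + P = (-3.600) − 2.5 + 10.4 = 4.3 mm/day.

C ≈ 4.3 mm/day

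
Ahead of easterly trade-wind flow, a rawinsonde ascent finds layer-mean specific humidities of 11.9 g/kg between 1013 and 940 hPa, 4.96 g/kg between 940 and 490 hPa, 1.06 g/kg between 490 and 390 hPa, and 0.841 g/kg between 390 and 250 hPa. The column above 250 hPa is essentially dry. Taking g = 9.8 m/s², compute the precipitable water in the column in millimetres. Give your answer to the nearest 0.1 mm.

Precipitable water is the column-integrated vapour mass per unit area: PW = (1/g) Σ q̄ Δp, with q in kg/kg and Δp in Pa (1 kg/m² of water = 1 mm).
Layer 1013–940 hPa: Δp = 73 hPa = 7300 Pa, q̄ = 0.0119 kg/kg → 0.0119 × 7300 / 9.8 = 8.86 mm
Layer 940–490 hPa: Δp = 450 hPa = 45000 Pa, q̄ = 0.00496 kg/kg → 0.00496 × 45000 / 9.8 = 22.78 mm
Layer 490–390 hPa: Δp = 100 hPa = 10000 Pa, q̄ = 0.00106 kg/kg → 0.00106 × 10000 / 9.8 = 1.08 mm
Layer 390–250 hPa: Δp = 140 hPa = 14000 Pa, q̄ = 0.000841 kg/kg → 0.000841 × 14000 / 9.8 = 1.20 mm
PW = 8.86 + 22.78 + 1.08 + 1.20 = 33.92 ≈ 33.9 mm.

PW ≈ 33.9 mm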